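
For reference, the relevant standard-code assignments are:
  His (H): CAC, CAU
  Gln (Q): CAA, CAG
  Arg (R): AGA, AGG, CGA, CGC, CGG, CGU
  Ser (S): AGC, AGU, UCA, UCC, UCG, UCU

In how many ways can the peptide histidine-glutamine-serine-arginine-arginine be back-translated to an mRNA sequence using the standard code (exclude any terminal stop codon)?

864

His: 2 codons.
Gln: 2 codons.
Ser: 6 codons.
Arg: 6 codons.
Arg: 6 codons.
2 × 2 × 6 × 6 × 6 = 864.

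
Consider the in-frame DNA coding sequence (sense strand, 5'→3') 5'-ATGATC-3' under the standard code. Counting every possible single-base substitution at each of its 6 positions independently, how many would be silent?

2

Codon 1 (ATG, Met): 0 synonymous substitutions.
Codon 2 (ATC, Ile): 2 synonymous substitutions.
Total: 0 + 2 = 2.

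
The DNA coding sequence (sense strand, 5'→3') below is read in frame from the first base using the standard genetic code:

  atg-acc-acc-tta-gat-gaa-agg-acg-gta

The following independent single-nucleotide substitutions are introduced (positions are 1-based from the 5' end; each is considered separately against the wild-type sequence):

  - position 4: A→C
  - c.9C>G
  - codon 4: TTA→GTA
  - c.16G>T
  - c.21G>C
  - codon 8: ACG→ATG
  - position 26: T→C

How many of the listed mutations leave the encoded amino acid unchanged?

Codon 2: ACC (Thr) → CCC (Pro) — missense.
Codon 3: ACC (Thr) → ACG (Thr) — synonymous.
Codon 4: TTA (Leu) → GTA (Val) — missense.
Codon 6: GAA (Glu) → TAA (Stop) — nonsense.
Codon 7: AGG (Arg) → AGC (Ser) — missense.
Codon 8: ACG (Thr) → ATG (Met) — missense.
Codon 9: GTA (Val) → GCA (Ala) — missense.
Synonymous: 1 of 7.

1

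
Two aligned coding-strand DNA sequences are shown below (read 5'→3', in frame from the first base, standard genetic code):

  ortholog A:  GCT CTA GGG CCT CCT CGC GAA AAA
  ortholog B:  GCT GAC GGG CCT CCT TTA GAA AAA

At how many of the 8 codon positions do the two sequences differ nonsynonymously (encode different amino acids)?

2

Codon 1: GCT Ala / GCT Ala — identical.
Codon 2: CTA Leu / GAC Asp — nonsynonymous.
Codon 3: GGG Gly / GGG Gly — identical.
Codon 4: CCT Pro / CCT Pro — identical.
Codon 5: CCT Pro / CCT Pro — identical.
Codon 6: CGC Arg / TTA Leu — nonsynonymous.
Codon 7: GAA Glu / GAA Glu — identical.
Codon 8: AAA Lys / AAA Lys — identical.
Nonsynonymous differences: 2.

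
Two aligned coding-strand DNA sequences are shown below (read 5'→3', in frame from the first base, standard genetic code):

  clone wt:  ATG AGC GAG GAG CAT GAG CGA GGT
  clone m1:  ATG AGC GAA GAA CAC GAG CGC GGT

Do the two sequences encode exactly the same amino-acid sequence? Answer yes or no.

Codon 1: ATG Met / ATG Met — identical.
Codon 2: AGC Ser / AGC Ser — identical.
Codon 3: GAG Glu / GAA Glu — synonymous.
Codon 4: GAG Glu / GAA Glu — synonymous.
Codon 5: CAT His / CAC His — synonymous.
Codon 6: GAG Glu / GAG Glu — identical.
Codon 7: CGA Arg / CGC Arg — synonymous.
Codon 8: GGT Gly / GGT Gly — identical.
Nonsynonymous differences: 0 → same protein.

yes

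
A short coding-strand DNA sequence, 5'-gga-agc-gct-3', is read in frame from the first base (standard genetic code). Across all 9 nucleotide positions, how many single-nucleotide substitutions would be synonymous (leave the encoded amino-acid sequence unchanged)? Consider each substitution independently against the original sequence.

Codon 1 (GGA, Gly): 3 synonymous substitutions.
Codon 2 (AGC, Ser): 1 synonymous substitution.
Codon 3 (GCT, Ala): 3 synonymous substitutions.
Total: 3 + 1 + 3 = 7.

7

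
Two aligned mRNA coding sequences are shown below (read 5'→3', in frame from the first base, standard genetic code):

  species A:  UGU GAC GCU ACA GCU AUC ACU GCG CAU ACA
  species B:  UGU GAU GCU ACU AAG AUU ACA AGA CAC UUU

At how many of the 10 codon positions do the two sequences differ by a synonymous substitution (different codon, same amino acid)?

Codon 1: UGU Cys / UGU Cys — identical.
Codon 2: GAC Asp / GAU Asp — synonymous.
Codon 3: GCU Ala / GCU Ala — identical.
Codon 4: ACA Thr / ACU Thr — synonymous.
Codon 5: GCU Ala / AAG Lys — nonsynonymous.
Codon 6: AUC Ile / AUU Ile — synonymous.
Codon 7: ACU Thr / ACA Thr — synonymous.
Codon 8: GCG Ala / AGA Arg — nonsynonymous.
Codon 9: CAU His / CAC His — synonymous.
Codon 10: ACA Thr / UUU Phe — nonsynonymous.
Synonymous differences: 5.

5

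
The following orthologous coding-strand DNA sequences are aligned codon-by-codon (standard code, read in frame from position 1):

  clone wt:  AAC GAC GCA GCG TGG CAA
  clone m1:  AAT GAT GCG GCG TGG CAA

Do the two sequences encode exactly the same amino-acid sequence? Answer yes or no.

yes

Codon 1: AAC Asn / AAT Asn — synonymous.
Codon 2: GAC Asp / GAT Asp — synonymous.
Codon 3: GCA Ala / GCG Ala — synonymous.
Codon 4: GCG Ala / GCG Ala — identical.
Codon 5: TGG Trp / TGG Trp — identical.
Codon 6: CAA Gln / CAA Gln — identical.
Nonsynonymous differences: 0 → same protein.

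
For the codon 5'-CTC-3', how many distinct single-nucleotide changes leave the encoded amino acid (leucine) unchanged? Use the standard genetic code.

3

Position 1: none → 0 synonymous.
Position 2: none → 0 synonymous.
Position 3: CTT, CTA, CTG → 3 synonymous.
Total: 0 + 0 + 3 = 3.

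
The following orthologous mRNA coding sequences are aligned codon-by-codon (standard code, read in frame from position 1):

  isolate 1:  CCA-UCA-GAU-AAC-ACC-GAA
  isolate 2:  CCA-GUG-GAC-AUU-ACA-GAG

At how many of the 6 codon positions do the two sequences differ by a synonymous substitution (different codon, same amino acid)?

Codon 1: CCA Pro / CCA Pro — identical.
Codon 2: UCA Ser / GUG Val — nonsynonymous.
Codon 3: GAU Asp / GAC Asp — synonymous.
Codon 4: AAC Asn / AUU Ile — nonsynonymous.
Codon 5: ACC Thr / ACA Thr — synonymous.
Codon 6: GAA Glu / GAG Glu — synonymous.
Synonymous differences: 3.

3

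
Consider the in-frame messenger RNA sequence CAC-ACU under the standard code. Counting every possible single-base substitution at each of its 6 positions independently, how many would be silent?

4

Codon 1 (CAC, His): 1 synonymous substitution.
Codon 2 (ACU, Thr): 3 synonymous substitutions.
Total: 1 + 3 = 4.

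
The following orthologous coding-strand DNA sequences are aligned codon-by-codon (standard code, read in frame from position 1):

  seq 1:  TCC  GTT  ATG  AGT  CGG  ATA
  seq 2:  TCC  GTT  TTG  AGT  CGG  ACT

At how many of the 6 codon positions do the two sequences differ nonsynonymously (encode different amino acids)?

Codon 1: TCC Ser / TCC Ser — identical.
Codon 2: GTT Val / GTT Val — identical.
Codon 3: ATG Met / TTG Leu — nonsynonymous.
Codon 4: AGT Ser / AGT Ser — identical.
Codon 5: CGG Arg / CGG Arg — identical.
Codon 6: ATA Ile / ACT Thr — nonsynonymous.
Nonsynonymous differences: 2.

2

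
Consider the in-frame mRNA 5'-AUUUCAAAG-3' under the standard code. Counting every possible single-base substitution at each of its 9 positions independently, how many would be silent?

6

Codon 1 (AUU, Ile): 2 synonymous substitutions.
Codon 2 (UCA, Ser): 3 synonymous substitutions.
Codon 3 (AAG, Lys): 1 synonymous substitution.
Total: 2 + 3 + 1 = 6.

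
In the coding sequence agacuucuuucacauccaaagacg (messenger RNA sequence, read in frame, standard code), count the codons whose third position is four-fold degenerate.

Codon 1 AGA (Arg): third position 2-fold.
Codon 2 CUU (Leu): third position 4-fold.
Codon 3 CUU (Leu): third position 4-fold.
Codon 4 UCA (Ser): third position 4-fold.
Codon 5 CAU (His): third position 2-fold.
Codon 6 CCA (Pro): third position 4-fold.
Codon 7 AAG (Lys): third position 2-fold.
Codon 8 ACG (Thr): third position 4-fold.
Four-fold degenerate third positions: 5.

5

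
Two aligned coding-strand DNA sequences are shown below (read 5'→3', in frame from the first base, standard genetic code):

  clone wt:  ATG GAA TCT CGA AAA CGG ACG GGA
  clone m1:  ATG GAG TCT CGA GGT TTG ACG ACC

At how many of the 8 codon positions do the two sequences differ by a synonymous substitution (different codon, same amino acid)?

1

Codon 1: ATG Met / ATG Met — identical.
Codon 2: GAA Glu / GAG Glu — synonymous.
Codon 3: TCT Ser / TCT Ser — identical.
Codon 4: CGA Arg / CGA Arg — identical.
Codon 5: AAA Lys / GGT Gly — nonsynonymous.
Codon 6: CGG Arg / TTG Leu — nonsynonymous.
Codon 7: ACG Thr / ACG Thr — identical.
Codon 8: GGA Gly / ACC Thr — nonsynonymous.
Synonymous differences: 1.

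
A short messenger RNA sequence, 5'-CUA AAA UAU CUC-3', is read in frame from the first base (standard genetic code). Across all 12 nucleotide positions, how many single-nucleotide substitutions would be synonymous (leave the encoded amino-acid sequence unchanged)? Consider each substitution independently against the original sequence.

Codon 1 (CUA, Leu): 4 synonymous substitutions.
Codon 2 (AAA, Lys): 1 synonymous substitution.
Codon 3 (UAU, Tyr): 1 synonymous substitution.
Codon 4 (CUC, Leu): 3 synonymous substitutions.
Total: 4 + 1 + 1 + 3 = 9.

9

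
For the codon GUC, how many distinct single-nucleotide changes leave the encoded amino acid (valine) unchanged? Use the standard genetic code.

Position 1: none → 0 synonymous.
Position 2: none → 0 synonymous.
Position 3: GUU, GUA, GUG → 3 synonymous.
Total: 0 + 0 + 3 = 3.

3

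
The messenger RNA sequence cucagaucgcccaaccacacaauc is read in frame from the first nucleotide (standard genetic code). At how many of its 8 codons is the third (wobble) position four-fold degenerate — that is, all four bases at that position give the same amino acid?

4

Codon 1 CUC (Leu): third position 4-fold.
Codon 2 AGA (Arg): third position 2-fold.
Codon 3 UCG (Ser): third position 4-fold.
Codon 4 CCC (Pro): third position 4-fold.
Codon 5 AAC (Asn): third position 2-fold.
Codon 6 CAC (His): third position 2-fold.
Codon 7 ACA (Thr): third position 4-fold.
Codon 8 AUC (Ile): third position 3-fold.
Four-fold degenerate third positions: 4.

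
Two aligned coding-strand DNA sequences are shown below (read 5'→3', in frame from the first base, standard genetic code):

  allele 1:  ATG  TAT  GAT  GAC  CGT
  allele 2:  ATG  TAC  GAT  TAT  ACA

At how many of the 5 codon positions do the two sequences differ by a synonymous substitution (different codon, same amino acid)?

1

Codon 1: ATG Met / ATG Met — identical.
Codon 2: TAT Tyr / TAC Tyr — synonymous.
Codon 3: GAT Asp / GAT Asp — identical.
Codon 4: GAC Asp / TAT Tyr — nonsynonymous.
Codon 5: CGT Arg / ACA Thr — nonsynonymous.
Synonymous differences: 1.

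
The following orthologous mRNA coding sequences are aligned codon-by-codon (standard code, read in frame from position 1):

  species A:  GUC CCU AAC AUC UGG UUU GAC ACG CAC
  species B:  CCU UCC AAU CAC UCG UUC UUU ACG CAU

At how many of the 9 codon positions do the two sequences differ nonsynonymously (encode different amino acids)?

Codon 1: GUC Val / CCU Pro — nonsynonymous.
Codon 2: CCU Pro / UCC Ser — nonsynonymous.
Codon 3: AAC Asn / AAU Asn — synonymous.
Codon 4: AUC Ile / CAC His — nonsynonymous.
Codon 5: UGG Trp / UCG Ser — nonsynonymous.
Codon 6: UUU Phe / UUC Phe — synonymous.
Codon 7: GAC Asp / UUU Phe — nonsynonymous.
Codon 8: ACG Thr / ACG Thr — identical.
Codon 9: CAC His / CAU His — synonymous.
Nonsynonymous differences: 5.

5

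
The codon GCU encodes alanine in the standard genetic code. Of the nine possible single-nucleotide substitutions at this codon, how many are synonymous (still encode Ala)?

3

Position 1: none → 0 synonymous.
Position 2: none → 0 synonymous.
Position 3: GCC, GCA, GCG → 3 synonymous.
Total: 0 + 0 + 3 = 3.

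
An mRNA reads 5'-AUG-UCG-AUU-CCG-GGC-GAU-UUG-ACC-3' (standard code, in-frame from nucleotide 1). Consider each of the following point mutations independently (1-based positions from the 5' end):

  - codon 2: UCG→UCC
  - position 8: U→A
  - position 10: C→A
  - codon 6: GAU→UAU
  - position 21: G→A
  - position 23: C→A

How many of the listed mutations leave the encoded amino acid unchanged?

Codon 2: UCG (Ser) → UCC (Ser) — synonymous.
Codon 3: AUU (Ile) → AAU (Asn) — missense.
Codon 4: CCG (Pro) → ACG (Thr) — missense.
Codon 6: GAU (Asp) → UAU (Tyr) — missense.
Codon 7: UUG (Leu) → UUA (Leu) — synonymous.
Codon 8: ACC (Thr) → AAC (Asn) — missense.
Synonymous: 2 of 6.

2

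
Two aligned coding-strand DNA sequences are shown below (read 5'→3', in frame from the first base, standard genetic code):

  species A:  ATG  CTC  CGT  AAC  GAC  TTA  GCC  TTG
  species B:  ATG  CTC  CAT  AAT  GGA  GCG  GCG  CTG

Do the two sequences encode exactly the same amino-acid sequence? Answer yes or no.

Codon 1: ATG Met / ATG Met — identical.
Codon 2: CTC Leu / CTC Leu — identical.
Codon 3: CGT Arg / CAT His — nonsynonymous.
Codon 4: AAC Asn / AAT Asn — synonymous.
Codon 5: GAC Asp / GGA Gly — nonsynonymous.
Codon 6: TTA Leu / GCG Ala — nonsynonymous.
Codon 7: GCC Ala / GCG Ala — synonymous.
Codon 8: TTG Leu / CTG Leu — synonymous.
Nonsynonymous differences: 3 → different protein.

no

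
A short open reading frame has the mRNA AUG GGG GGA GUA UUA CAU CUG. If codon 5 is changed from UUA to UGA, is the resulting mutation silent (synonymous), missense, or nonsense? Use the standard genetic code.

nonsense

Position 14 falls in codon 5: UUA → Leu.
After the substitution the codon is UGA → Stop.
The new codon is a stop codon, so this is a nonsense mutation.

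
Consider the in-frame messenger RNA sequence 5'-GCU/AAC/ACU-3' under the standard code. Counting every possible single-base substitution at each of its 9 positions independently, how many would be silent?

7

Codon 1 (GCU, Ala): 3 synonymous substitutions.
Codon 2 (AAC, Asn): 1 synonymous substitution.
Codon 3 (ACU, Thr): 3 synonymous substitutions.
Total: 3 + 1 + 3 = 7.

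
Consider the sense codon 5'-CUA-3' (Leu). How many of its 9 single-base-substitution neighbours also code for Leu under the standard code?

4

Position 1: UUA → 1 synonymous.
Position 2: none → 0 synonymous.
Position 3: CUU, CUC, CUG → 3 synonymous.
Total: 1 + 0 + 3 = 4.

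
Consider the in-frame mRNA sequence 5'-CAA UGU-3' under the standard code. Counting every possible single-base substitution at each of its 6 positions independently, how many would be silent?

Codon 1 (CAA, Gln): 1 synonymous substitution.
Codon 2 (UGU, Cys): 1 synonymous substitution.
Total: 1 + 1 = 2.

2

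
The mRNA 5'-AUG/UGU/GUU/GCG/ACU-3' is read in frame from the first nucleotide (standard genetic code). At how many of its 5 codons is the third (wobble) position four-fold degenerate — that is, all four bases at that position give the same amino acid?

Codon 1 AUG (Met): third position 1-fold.
Codon 2 UGU (Cys): third position 2-fold.
Codon 3 GUU (Val): third position 4-fold.
Codon 4 GCG (Ala): third position 4-fold.
Codon 5 ACU (Thr): third position 4-fold.
Four-fold degenerate third positions: 3.

3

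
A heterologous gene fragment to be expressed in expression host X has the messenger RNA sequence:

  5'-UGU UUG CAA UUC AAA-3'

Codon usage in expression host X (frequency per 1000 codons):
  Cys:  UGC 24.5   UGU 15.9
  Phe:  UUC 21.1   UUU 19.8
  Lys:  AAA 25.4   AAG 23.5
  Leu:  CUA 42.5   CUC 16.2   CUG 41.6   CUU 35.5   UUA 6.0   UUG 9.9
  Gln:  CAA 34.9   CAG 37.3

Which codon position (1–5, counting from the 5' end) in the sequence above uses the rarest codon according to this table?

2

Codon 1 UGU (Cys): 15.9 per 1000.
Codon 2 UUG (Leu): 9.9 per 1000.
Codon 3 CAA (Gln): 34.9 per 1000.
Codon 4 UUC (Phe): 21.1 per 1000.
Codon 5 AAA (Lys): 25.4 per 1000.
Lowest frequency is 9.9 at codon 2.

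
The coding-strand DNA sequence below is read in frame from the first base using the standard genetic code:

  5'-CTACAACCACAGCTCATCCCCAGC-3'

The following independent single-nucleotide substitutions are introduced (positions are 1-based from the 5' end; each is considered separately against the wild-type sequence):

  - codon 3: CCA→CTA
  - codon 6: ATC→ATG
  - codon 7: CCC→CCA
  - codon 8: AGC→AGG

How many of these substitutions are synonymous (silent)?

1

Codon 3: CCA (Pro) → CTA (Leu) — missense.
Codon 6: ATC (Ile) → ATG (Met) — missense.
Codon 7: CCC (Pro) → CCA (Pro) — synonymous.
Codon 8: AGC (Ser) → AGG (Arg) — missense.
Synonymous: 1 of 4.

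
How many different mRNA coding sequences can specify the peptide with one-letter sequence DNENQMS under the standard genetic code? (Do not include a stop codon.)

Asp: 2 codons.
Asn: 2 codons.
Glu: 2 codons.
Asn: 2 codons.
Gln: 2 codons.
Met: 1 codon.
Ser: 6 codons.
2 × 2 × 2 × 2 × 2 × 1 × 6 = 192.

192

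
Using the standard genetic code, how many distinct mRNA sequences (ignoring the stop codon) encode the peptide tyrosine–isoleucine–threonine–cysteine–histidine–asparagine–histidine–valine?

1536

Tyr: 2 codons.
Ile: 3 codons.
Thr: 4 codons.
Cys: 2 codons.
His: 2 codons.
Asn: 2 codons.
His: 2 codons.
Val: 4 codons.
2 × 3 × 4 × 2 × 2 × 2 × 2 × 4 = 1536.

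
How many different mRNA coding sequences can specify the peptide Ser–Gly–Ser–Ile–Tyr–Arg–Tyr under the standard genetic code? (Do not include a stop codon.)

Ser: 6 codons.
Gly: 4 codons.
Ser: 6 codons.
Ile: 3 codons.
Tyr: 2 codons.
Arg: 6 codons.
Tyr: 2 codons.
6 × 4 × 6 × 3 × 2 × 6 × 2 = 10368.

10368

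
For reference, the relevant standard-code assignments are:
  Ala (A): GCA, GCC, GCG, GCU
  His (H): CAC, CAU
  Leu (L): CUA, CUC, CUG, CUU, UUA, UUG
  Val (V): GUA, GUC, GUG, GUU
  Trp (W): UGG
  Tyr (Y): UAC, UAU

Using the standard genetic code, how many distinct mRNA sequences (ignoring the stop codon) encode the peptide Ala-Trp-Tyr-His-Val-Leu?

384

Ala: 4 codons.
Trp: 1 codon.
Tyr: 2 codons.
His: 2 codons.
Val: 4 codons.
Leu: 6 codons.
4 × 1 × 2 × 2 × 4 × 6 = 384.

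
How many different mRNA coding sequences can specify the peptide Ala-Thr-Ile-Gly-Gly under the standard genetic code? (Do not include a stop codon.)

Ala: 4 codons.
Thr: 4 codons.
Ile: 3 codons.
Gly: 4 codons.
Gly: 4 codons.
4 × 4 × 3 × 4 × 4 = 768.

768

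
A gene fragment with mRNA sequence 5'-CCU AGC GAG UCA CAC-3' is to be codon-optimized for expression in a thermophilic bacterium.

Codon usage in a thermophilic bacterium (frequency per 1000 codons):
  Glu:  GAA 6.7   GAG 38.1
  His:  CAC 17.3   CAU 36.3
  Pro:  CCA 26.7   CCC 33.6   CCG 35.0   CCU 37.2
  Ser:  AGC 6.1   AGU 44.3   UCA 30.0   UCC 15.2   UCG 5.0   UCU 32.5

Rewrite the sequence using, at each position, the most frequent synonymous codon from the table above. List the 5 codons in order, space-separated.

Codon 1 (Pro): best is CCU at 37.2.
Codon 2 (Ser): best is AGU at 44.3.
Codon 3 (Glu): best is GAG at 38.1.
Codon 4 (Ser): best is AGU at 44.3.
Codon 5 (His): best is CAU at 36.3.

CCU AGU GAG AGU CAU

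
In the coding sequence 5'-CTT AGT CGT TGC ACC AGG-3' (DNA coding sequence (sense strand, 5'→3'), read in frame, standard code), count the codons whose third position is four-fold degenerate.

3

Codon 1 CTT (Leu): third position 4-fold.
Codon 2 AGT (Ser): third position 2-fold.
Codon 3 CGT (Arg): third position 4-fold.
Codon 4 TGC (Cys): third position 2-fold.
Codon 5 ACC (Thr): third position 4-fold.
Codon 6 AGG (Arg): third position 2-fold.
Four-fold degenerate third positions: 3.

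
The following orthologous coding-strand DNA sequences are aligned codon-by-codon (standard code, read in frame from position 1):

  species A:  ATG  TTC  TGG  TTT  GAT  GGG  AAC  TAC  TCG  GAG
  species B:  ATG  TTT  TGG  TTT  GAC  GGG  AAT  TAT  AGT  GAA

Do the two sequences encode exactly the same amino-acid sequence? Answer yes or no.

Codon 1: ATG Met / ATG Met — identical.
Codon 2: TTC Phe / TTT Phe — synonymous.
Codon 3: TGG Trp / TGG Trp — identical.
Codon 4: TTT Phe / TTT Phe — identical.
Codon 5: GAT Asp / GAC Asp — synonymous.
Codon 6: GGG Gly / GGG Gly — identical.
Codon 7: AAC Asn / AAT Asn — synonymous.
Codon 8: TAC Tyr / TAT Tyr — synonymous.
Codon 9: TCG Ser / AGT Ser — synonymous.
Codon 10: GAG Glu / GAA Glu — synonymous.
Nonsynonymous differences: 0 → same protein.

yes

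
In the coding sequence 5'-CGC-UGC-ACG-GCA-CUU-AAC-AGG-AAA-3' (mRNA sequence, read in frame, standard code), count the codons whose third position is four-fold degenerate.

Codon 1 CGC (Arg): third position 4-fold.
Codon 2 UGC (Cys): third position 2-fold.
Codon 3 ACG (Thr): third position 4-fold.
Codon 4 GCA (Ala): third position 4-fold.
Codon 5 CUU (Leu): third position 4-fold.
Codon 6 AAC (Asn): third position 2-fold.
Codon 7 AGG (Arg): third position 2-fold.
Codon 8 AAA (Lys): third position 2-fold.
Four-fold degenerate third positions: 4.

4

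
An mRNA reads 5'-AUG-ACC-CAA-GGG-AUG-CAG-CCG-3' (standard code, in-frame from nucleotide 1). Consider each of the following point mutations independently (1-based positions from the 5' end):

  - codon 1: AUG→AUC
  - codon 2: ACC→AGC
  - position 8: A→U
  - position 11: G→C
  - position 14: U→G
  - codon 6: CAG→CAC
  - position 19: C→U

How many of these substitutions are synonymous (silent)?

Codon 1: AUG (Met) → AUC (Ile) — missense.
Codon 2: ACC (Thr) → AGC (Ser) — missense.
Codon 3: CAA (Gln) → CUA (Leu) — missense.
Codon 4: GGG (Gly) → GCG (Ala) — missense.
Codon 5: AUG (Met) → AGG (Arg) — missense.
Codon 6: CAG (Gln) → CAC (His) — missense.
Codon 7: CCG (Pro) → UCG (Ser) — missense.
Synonymous: 0 of 7.

0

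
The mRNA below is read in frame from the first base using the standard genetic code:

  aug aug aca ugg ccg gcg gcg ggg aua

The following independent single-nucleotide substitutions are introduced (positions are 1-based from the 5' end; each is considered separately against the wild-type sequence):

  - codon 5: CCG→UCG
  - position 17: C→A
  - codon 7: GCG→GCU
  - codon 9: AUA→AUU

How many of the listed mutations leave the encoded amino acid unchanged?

Codon 5: CCG (Pro) → UCG (Ser) — missense.
Codon 6: GCG (Ala) → GAG (Glu) — missense.
Codon 7: GCG (Ala) → GCU (Ala) — synonymous.
Codon 9: AUA (Ile) → AUU (Ile) — synonymous.
Synonymous: 2 of 4.

2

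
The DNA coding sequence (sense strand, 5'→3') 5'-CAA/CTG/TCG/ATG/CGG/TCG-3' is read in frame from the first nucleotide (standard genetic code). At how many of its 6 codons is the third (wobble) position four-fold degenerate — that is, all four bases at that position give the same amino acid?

Codon 1 CAA (Gln): third position 2-fold.
Codon 2 CTG (Leu): third position 4-fold.
Codon 3 TCG (Ser): third position 4-fold.
Codon 4 ATG (Met): third position 1-fold.
Codon 5 CGG (Arg): third position 4-fold.
Codon 6 TCG (Ser): third position 4-fold.
Four-fold degenerate third positions: 4.

4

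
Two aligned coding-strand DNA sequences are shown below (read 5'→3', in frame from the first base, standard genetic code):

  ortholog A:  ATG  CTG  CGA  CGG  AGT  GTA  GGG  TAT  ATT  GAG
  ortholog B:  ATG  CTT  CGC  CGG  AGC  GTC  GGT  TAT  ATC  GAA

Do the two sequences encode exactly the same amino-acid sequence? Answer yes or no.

yes

Codon 1: ATG Met / ATG Met — identical.
Codon 2: CTG Leu / CTT Leu — synonymous.
Codon 3: CGA Arg / CGC Arg — synonymous.
Codon 4: CGG Arg / CGG Arg — identical.
Codon 5: AGT Ser / AGC Ser — synonymous.
Codon 6: GTA Val / GTC Val — synonymous.
Codon 7: GGG Gly / GGT Gly — synonymous.
Codon 8: TAT Tyr / TAT Tyr — identical.
Codon 9: ATT Ile / ATC Ile — synonymous.
Codon 10: GAG Glu / GAA Glu — synonymous.
Nonsynonymous differences: 0 → same protein.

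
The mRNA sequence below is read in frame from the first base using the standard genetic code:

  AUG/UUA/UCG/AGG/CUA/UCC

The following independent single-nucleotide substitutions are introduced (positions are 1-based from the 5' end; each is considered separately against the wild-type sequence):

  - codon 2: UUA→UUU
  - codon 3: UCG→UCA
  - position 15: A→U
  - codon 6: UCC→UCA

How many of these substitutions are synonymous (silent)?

3

Codon 2: UUA (Leu) → UUU (Phe) — missense.
Codon 3: UCG (Ser) → UCA (Ser) — synonymous.
Codon 5: CUA (Leu) → CUU (Leu) — synonymous.
Codon 6: UCC (Ser) → UCA (Ser) — synonymous.
Synonymous: 3 of 4.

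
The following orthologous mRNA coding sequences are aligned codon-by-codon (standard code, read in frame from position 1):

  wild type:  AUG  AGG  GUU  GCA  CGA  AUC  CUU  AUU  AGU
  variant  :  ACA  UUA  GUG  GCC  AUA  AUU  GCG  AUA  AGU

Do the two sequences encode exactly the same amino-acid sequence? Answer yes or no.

no

Codon 1: AUG Met / ACA Thr — nonsynonymous.
Codon 2: AGG Arg / UUA Leu — nonsynonymous.
Codon 3: GUU Val / GUG Val — synonymous.
Codon 4: GCA Ala / GCC Ala — synonymous.
Codon 5: CGA Arg / AUA Ile — nonsynonymous.
Codon 6: AUC Ile / AUU Ile — synonymous.
Codon 7: CUU Leu / GCG Ala — nonsynonymous.
Codon 8: AUU Ile / AUA Ile — synonymous.
Codon 9: AGU Ser / AGU Ser — identical.
Nonsynonymous differences: 4 → different protein.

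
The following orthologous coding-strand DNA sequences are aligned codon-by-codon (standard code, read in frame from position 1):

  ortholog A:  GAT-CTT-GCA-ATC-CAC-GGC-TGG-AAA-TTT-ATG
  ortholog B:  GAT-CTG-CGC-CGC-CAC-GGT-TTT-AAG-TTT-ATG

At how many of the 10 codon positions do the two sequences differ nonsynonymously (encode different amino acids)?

Codon 1: GAT Asp / GAT Asp — identical.
Codon 2: CTT Leu / CTG Leu — synonymous.
Codon 3: GCA Ala / CGC Arg — nonsynonymous.
Codon 4: ATC Ile / CGC Arg — nonsynonymous.
Codon 5: CAC His / CAC His — identical.
Codon 6: GGC Gly / GGT Gly — synonymous.
Codon 7: TGG Trp / TTT Phe — nonsynonymous.
Codon 8: AAA Lys / AAG Lys — synonymous.
Codon 9: TTT Phe / TTT Phe — identical.
Codon 10: ATG Met / ATG Met — identical.
Nonsynonymous differences: 3.

3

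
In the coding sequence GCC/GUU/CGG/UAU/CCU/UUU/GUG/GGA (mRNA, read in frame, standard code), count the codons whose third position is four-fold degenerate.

Codon 1 GCC (Ala): third position 4-fold.
Codon 2 GUU (Val): third position 4-fold.
Codon 3 CGG (Arg): third position 4-fold.
Codon 4 UAU (Tyr): third position 2-fold.
Codon 5 CCU (Pro): third position 4-fold.
Codon 6 UUU (Phe): third position 2-fold.
Codon 7 GUG (Val): third position 4-fold.
Codon 8 GGA (Gly): third position 4-fold.
Four-fold degenerate third positions: 6.

6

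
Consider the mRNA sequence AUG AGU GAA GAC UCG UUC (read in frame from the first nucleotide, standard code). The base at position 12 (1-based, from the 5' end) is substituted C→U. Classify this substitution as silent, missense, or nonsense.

Position 12 falls in codon 4: GAC → Asp.
After the substitution the codon is GAU → Asp.
Both encode Asp, so the change is synonymous.

silent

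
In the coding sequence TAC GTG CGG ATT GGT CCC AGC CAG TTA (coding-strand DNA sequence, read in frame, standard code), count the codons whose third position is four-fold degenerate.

Codon 1 TAC (Tyr): third position 2-fold.
Codon 2 GTG (Val): third position 4-fold.
Codon 3 CGG (Arg): third position 4-fold.
Codon 4 ATT (Ile): third position 3-fold.
Codon 5 GGT (Gly): third position 4-fold.
Codon 6 CCC (Pro): third position 4-fold.
Codon 7 AGC (Ser): third position 2-fold.
Codon 8 CAG (Gln): third position 2-fold.
Codon 9 TTA (Leu): third position 2-fold.
Four-fold degenerate third positions: 4.

4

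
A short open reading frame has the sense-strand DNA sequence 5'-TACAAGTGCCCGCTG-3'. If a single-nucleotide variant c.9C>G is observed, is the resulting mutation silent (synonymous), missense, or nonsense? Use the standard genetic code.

Position 9 falls in codon 3: TGC → Cys.
After the substitution the codon is TGG → Trp.
Cys ≠ Trp, so this is a missense mutation.

missense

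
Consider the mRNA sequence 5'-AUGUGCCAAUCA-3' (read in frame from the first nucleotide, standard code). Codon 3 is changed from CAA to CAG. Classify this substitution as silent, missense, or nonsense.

silent

Position 9 falls in codon 3: CAA → Gln.
After the substitution the codon is CAG → Gln.
Both encode Gln, so the change is synonymous.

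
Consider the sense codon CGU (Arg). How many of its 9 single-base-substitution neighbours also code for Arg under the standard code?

3

Position 1: none → 0 synonymous.
Position 2: none → 0 synonymous.
Position 3: CGC, CGA, CGG → 3 synonymous.
Total: 0 + 0 + 3 = 3.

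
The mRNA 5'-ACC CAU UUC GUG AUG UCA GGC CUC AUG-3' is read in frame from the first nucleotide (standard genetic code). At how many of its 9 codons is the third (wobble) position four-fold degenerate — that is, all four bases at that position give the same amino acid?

5

Codon 1 ACC (Thr): third position 4-fold.
Codon 2 CAU (His): third position 2-fold.
Codon 3 UUC (Phe): third position 2-fold.
Codon 4 GUG (Val): third position 4-fold.
Codon 5 AUG (Met): third position 1-fold.
Codon 6 UCA (Ser): third position 4-fold.
Codon 7 GGC (Gly): third position 4-fold.
Codon 8 CUC (Leu): third position 4-fold.
Codon 9 AUG (Met): third position 1-fold.
Four-fold degenerate third positions: 5.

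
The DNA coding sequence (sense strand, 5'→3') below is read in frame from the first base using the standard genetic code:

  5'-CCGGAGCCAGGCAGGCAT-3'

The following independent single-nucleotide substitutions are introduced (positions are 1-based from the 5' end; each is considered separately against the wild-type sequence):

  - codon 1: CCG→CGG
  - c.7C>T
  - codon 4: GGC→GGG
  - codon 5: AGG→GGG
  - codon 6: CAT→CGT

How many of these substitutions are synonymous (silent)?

Codon 1: CCG (Pro) → CGG (Arg) — missense.
Codon 3: CCA (Pro) → TCA (Ser) — missense.
Codon 4: GGC (Gly) → GGG (Gly) — synonymous.
Codon 5: AGG (Arg) → GGG (Gly) — missense.
Codon 6: CAT (His) → CGT (Arg) — missense.
Synonymous: 1 of 5.

1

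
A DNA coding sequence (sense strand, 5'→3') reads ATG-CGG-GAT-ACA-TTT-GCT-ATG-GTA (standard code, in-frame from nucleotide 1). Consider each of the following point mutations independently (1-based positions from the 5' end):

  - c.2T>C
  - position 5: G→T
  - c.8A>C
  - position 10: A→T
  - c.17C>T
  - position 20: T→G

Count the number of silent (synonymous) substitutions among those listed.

0

Codon 1: ATG (Met) → ACG (Thr) — missense.
Codon 2: CGG (Arg) → CTG (Leu) — missense.
Codon 3: GAT (Asp) → GCT (Ala) — missense.
Codon 4: ACA (Thr) → TCA (Ser) — missense.
Codon 6: GCT (Ala) → GTT (Val) — missense.
Codon 7: ATG (Met) → AGG (Arg) — missense.
Synonymous: 0 of 6.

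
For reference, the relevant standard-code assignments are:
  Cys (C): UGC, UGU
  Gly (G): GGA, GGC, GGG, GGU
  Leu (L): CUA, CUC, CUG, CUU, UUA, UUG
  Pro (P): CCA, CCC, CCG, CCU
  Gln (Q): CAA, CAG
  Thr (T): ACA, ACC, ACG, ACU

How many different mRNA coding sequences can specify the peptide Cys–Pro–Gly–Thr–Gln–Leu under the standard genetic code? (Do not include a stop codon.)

Cys: 2 codons.
Pro: 4 codons.
Gly: 4 codons.
Thr: 4 codons.
Gln: 2 codons.
Leu: 6 codons.
2 × 4 × 4 × 4 × 2 × 6 = 1536.

1536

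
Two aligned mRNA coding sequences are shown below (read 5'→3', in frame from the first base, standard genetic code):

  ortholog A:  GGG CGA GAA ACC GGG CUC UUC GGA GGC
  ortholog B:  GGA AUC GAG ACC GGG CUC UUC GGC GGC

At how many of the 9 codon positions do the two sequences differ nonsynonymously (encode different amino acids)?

1

Codon 1: GGG Gly / GGA Gly — synonymous.
Codon 2: CGA Arg / AUC Ile — nonsynonymous.
Codon 3: GAA Glu / GAG Glu — synonymous.
Codon 4: ACC Thr / ACC Thr — identical.
Codon 5: GGG Gly / GGG Gly — identical.
Codon 6: CUC Leu / CUC Leu — identical.
Codon 7: UUC Phe / UUC Phe — identical.
Codon 8: GGA Gly / GGC Gly — synonymous.
Codon 9: GGC Gly / GGC Gly — identical.
Nonsynonymous differences: 1.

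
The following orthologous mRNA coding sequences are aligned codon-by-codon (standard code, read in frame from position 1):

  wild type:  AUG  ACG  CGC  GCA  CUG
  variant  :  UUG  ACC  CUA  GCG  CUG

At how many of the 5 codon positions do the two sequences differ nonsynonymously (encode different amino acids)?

Codon 1: AUG Met / UUG Leu — nonsynonymous.
Codon 2: ACG Thr / ACC Thr — synonymous.
Codon 3: CGC Arg / CUA Leu — nonsynonymous.
Codon 4: GCA Ala / GCG Ala — synonymous.
Codon 5: CUG Leu / CUG Leu — identical.
Nonsynonymous differences: 2.

2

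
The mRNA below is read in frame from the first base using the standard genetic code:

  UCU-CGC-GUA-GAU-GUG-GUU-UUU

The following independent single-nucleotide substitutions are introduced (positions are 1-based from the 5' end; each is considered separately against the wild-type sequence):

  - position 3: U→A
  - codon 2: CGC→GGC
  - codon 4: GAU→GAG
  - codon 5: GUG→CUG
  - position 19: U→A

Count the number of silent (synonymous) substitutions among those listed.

Codon 1: UCU (Ser) → UCA (Ser) — synonymous.
Codon 2: CGC (Arg) → GGC (Gly) — missense.
Codon 4: GAU (Asp) → GAG (Glu) — missense.
Codon 5: GUG (Val) → CUG (Leu) — missense.
Codon 7: UUU (Phe) → AUU (Ile) — missense.
Synonymous: 1 of 5.

1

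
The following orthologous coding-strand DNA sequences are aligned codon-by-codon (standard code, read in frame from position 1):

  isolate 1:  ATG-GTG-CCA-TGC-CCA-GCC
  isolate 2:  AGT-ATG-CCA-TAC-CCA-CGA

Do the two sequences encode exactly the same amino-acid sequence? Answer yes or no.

Codon 1: ATG Met / AGT Ser — nonsynonymous.
Codon 2: GTG Val / ATG Met — nonsynonymous.
Codon 3: CCA Pro / CCA Pro — identical.
Codon 4: TGC Cys / TAC Tyr — nonsynonymous.
Codon 5: CCA Pro / CCA Pro — identical.
Codon 6: GCC Ala / CGA Arg — nonsynonymous.
Nonsynonymous differences: 4 → different protein.

no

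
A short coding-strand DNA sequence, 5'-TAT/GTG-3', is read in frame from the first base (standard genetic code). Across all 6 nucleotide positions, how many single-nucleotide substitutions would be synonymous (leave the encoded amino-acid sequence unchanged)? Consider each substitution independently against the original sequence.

4

Codon 1 (TAT, Tyr): 1 synonymous substitution.
Codon 2 (GTG, Val): 3 synonymous substitutions.
Total: 1 + 3 = 4.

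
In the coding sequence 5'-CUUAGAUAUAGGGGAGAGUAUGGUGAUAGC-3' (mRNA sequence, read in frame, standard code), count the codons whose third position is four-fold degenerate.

3

Codon 1 CUU (Leu): third position 4-fold.
Codon 2 AGA (Arg): third position 2-fold.
Codon 3 UAU (Tyr): third position 2-fold.
Codon 4 AGG (Arg): third position 2-fold.
Codon 5 GGA (Gly): third position 4-fold.
Codon 6 GAG (Glu): third position 2-fold.
Codon 7 UAU (Tyr): third position 2-fold.
Codon 8 GGU (Gly): third position 4-fold.
Codon 9 GAU (Asp): third position 2-fold.
Codon 10 AGC (Ser): third position 2-fold.
Four-fold degenerate third positions: 3.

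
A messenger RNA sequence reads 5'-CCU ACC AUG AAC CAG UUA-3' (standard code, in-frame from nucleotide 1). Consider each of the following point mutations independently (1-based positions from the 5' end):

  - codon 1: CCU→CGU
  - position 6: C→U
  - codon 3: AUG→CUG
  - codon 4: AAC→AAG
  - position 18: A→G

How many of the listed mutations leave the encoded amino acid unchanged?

2

Codon 1: CCU (Pro) → CGU (Arg) — missense.
Codon 2: ACC (Thr) → ACU (Thr) — synonymous.
Codon 3: AUG (Met) → CUG (Leu) — missense.
Codon 4: AAC (Asn) → AAG (Lys) — missense.
Codon 6: UUA (Leu) → UUG (Leu) — synonymous.
Synonymous: 2 of 5.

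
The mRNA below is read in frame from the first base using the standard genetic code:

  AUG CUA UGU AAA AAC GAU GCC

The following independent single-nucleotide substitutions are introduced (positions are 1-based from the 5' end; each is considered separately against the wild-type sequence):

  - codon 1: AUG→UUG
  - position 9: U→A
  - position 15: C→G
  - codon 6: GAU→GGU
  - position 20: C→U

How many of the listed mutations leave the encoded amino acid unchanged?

0

Codon 1: AUG (Met) → UUG (Leu) — missense.
Codon 3: UGU (Cys) → UGA (Stop) — nonsense.
Codon 5: AAC (Asn) → AAG (Lys) — missense.
Codon 6: GAU (Asp) → GGU (Gly) — missense.
Codon 7: GCC (Ala) → GUC (Val) — missense.
Synonymous: 0 of 5.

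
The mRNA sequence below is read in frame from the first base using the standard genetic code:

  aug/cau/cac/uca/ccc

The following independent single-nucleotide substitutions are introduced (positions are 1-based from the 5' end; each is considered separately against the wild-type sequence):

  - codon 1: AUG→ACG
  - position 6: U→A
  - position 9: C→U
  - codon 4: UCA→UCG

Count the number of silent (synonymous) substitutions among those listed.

2

Codon 1: AUG (Met) → ACG (Thr) — missense.
Codon 2: CAU (His) → CAA (Gln) — missense.
Codon 3: CAC (His) → CAU (His) — synonymous.
Codon 4: UCA (Ser) → UCG (Ser) — synonymous.
Synonymous: 2 of 4.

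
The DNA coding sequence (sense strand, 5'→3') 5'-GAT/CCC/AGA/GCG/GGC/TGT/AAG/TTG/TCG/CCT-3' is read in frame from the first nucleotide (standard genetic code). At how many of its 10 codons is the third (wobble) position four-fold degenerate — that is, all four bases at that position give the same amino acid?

5

Codon 1 GAT (Asp): third position 2-fold.
Codon 2 CCC (Pro): third position 4-fold.
Codon 3 AGA (Arg): third position 2-fold.
Codon 4 GCG (Ala): third position 4-fold.
Codon 5 GGC (Gly): third position 4-fold.
Codon 6 TGT (Cys): third position 2-fold.
Codon 7 AAG (Lys): third position 2-fold.
Codon 8 TTG (Leu): third position 2-fold.
Codon 9 TCG (Ser): third position 4-fold.
Codon 10 CCT (Pro): third position 4-fold.
Four-fold degenerate third positions: 5.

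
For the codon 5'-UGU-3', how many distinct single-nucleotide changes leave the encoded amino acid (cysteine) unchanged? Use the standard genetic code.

Position 1: none → 0 synonymous.
Position 2: none → 0 synonymous.
Position 3: UGC → 1 synonymous.
Total: 0 + 0 + 1 = 1.

1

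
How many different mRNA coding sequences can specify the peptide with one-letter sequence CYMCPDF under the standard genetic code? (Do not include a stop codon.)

Cys: 2 codons.
Tyr: 2 codons.
Met: 1 codon.
Cys: 2 codons.
Pro: 4 codons.
Asp: 2 codons.
Phe: 2 codons.
2 × 2 × 1 × 2 × 4 × 2 × 2 = 128.

128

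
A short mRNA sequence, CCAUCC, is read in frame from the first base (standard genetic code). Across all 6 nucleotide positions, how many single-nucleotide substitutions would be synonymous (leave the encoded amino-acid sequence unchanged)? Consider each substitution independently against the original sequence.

6

Codon 1 (CCA, Pro): 3 synonymous substitutions.
Codon 2 (UCC, Ser): 3 synonymous substitutions.
Total: 3 + 3 = 6.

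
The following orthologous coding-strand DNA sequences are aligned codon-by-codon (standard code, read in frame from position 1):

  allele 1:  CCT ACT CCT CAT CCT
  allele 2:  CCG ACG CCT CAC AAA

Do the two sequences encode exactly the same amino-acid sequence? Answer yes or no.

no

Codon 1: CCT Pro / CCG Pro — synonymous.
Codon 2: ACT Thr / ACG Thr — synonymous.
Codon 3: CCT Pro / CCT Pro — identical.
Codon 4: CAT His / CAC His — synonymous.
Codon 5: CCT Pro / AAA Lys — nonsynonymous.
Nonsynonymous differences: 1 → different protein.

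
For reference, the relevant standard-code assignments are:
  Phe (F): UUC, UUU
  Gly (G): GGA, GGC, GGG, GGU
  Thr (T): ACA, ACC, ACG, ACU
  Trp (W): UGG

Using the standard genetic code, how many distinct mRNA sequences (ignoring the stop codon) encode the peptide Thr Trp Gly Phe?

32

Thr: 4 codons.
Trp: 1 codon.
Gly: 4 codons.
Phe: 2 codons.
4 × 1 × 4 × 2 = 32.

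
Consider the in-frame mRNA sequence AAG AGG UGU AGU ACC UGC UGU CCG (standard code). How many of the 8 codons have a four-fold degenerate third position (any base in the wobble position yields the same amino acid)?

Codon 1 AAG (Lys): third position 2-fold.
Codon 2 AGG (Arg): third position 2-fold.
Codon 3 UGU (Cys): third position 2-fold.
Codon 4 AGU (Ser): third position 2-fold.
Codon 5 ACC (Thr): third position 4-fold.
Codon 6 UGC (Cys): third position 2-fold.
Codon 7 UGU (Cys): third position 2-fold.
Codon 8 CCG (Pro): third position 4-fold.
Four-fold degenerate third positions: 2.

2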